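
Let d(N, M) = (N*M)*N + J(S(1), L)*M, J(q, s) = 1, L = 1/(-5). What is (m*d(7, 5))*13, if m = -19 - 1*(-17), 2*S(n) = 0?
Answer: -6500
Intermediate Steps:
L = -⅕ (L = 1*(-⅕) = -⅕ ≈ -0.20000)
S(n) = 0 (S(n) = (½)*0 = 0)
d(N, M) = M + M*N² (d(N, M) = (N*M)*N + 1*M = (M*N)*N + M = M*N² + M = M + M*N²)
m = -2 (m = -19 + 17 = -2)
(m*d(7, 5))*13 = -10*(1 + 7²)*13 = -10*(1 + 49)*13 = -10*50*13 = -2*250*13 = -500*13 = -6500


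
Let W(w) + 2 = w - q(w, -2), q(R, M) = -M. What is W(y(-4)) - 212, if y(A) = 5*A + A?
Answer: -240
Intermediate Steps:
y(A) = 6*A
W(w) = -4 + w (W(w) = -2 + (w - (-1)*(-2)) = -2 + (w - 1*2) = -2 + (w - 2) = -2 + (-2 + w) = -4 + w)
W(y(-4)) - 212 = (-4 + 6*(-4)) - 212 = (-4 - 24) - 212 = -28 - 212 = -240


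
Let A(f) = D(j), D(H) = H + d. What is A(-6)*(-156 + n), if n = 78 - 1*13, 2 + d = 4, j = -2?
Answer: 0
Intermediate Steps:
d = 2 (d = -2 + 4 = 2)
D(H) = 2 + H (D(H) = H + 2 = 2 + H)
n = 65 (n = 78 - 13 = 65)
A(f) = 0 (A(f) = 2 - 2 = 0)
A(-6)*(-156 + n) = 0*(-156 + 65) = 0*(-91) = 0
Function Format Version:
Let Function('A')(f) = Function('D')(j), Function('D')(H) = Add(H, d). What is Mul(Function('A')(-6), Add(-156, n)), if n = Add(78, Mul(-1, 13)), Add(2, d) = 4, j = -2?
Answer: 0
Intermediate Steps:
d = 2 (d = Add(-2, 4) = 2)
Function('D')(H) = Add(2, H) (Function('D')(H) = Add(H, 2) = Add(2, H))
n = 65 (n = Add(78, -13) = 65)
Function('A')(f) = 0 (Function('A')(f) = Add(2, -2) = 0)
Mul(Function('A')(-6), Add(-156, n)) = Mul(0, Add(-156, 65)) = Mul(0, -91) = 0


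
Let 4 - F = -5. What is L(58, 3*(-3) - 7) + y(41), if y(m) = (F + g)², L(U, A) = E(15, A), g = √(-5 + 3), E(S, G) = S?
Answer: 94 + 18*I*√2 ≈ 94.0 + 25.456*I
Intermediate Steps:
g = I*√2 (g = √(-2) = I*√2 ≈ 1.4142*I)
F = 9 (F = 4 - 1*(-5) = 4 + 5 = 9)
L(U, A) = 15
y(m) = (9 + I*√2)²
L(58, 3*(-3) - 7) + y(41) = 15 + (9 + I*√2)²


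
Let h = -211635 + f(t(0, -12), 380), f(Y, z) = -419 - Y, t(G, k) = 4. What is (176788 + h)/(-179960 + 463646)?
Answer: -17635/141843 ≈ -0.12433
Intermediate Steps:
h = -212058 (h = -211635 + (-419 - 1*4) = -211635 + (-419 - 4) = -211635 - 423 = -212058)
(176788 + h)/(-179960 + 463646) = (176788 - 212058)/(-179960 + 463646) = -35270/283686 = -35270*1/283686 = -17635/141843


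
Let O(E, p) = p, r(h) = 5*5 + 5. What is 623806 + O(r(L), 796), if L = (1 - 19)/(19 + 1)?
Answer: 624602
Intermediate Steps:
L = -9/10 (L = -18/20 = -18*1/20 = -9/10 ≈ -0.90000)
r(h) = 30 (r(h) = 25 + 5 = 30)
623806 + O(r(L), 796) = 623806 + 796 = 624602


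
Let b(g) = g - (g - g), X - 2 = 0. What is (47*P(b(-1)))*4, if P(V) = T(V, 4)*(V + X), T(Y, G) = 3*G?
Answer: 2256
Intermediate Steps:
X = 2 (X = 2 + 0 = 2)
b(g) = g (b(g) = g - 1*0 = g + 0 = g)
P(V) = 24 + 12*V (P(V) = (3*4)*(V + 2) = 12*(2 + V) = 24 + 12*V)
(47*P(b(-1)))*4 = (47*(24 + 12*(-1)))*4 = (47*(24 - 12))*4 = (47*12)*4 = 564*4 = 2256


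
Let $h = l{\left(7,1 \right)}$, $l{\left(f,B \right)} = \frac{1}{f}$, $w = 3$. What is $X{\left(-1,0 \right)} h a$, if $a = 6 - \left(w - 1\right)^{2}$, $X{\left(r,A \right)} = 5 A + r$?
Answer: $- \frac{2}{7} \approx -0.28571$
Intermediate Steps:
$X{\left(r,A \right)} = r + 5 A$
$h = \frac{1}{7} \approx 0.14286$
$a = 2$ ($a = 6 - \left(3 - 1\right)^{2} = 6 - 2^{2} = 6 - 4 = 2$)
$X{\left(-1,0 \right)} h a = \left(-1 + 5 \cdot 0\right) \frac{1}{7} \cdot 2 = \left(-1 + 0\right) \frac{1}{7} \cdot 2 = \left(-1\right) \frac{1}{7} \cdot 2 = \left(- \frac{1}{7}\right) 2 = - \frac{2}{7}$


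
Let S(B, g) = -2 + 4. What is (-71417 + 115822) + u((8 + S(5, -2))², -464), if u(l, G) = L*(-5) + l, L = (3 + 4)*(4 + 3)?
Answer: 44260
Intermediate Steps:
S(B, g) = 2
L = 49 (L = 7*7 = 49)
u(l, G) = -245 + l (u(l, G) = 49*(-5) + l = -245 + l)
(-71417 + 115822) + u((8 + S(5, -2))², -464) = (-71417 + 115822) + (-245 + (8 + 2)²) = 44405 + (-245 + 10²) = 44405 + (-245 + 100) = 44405 - 145 = 44260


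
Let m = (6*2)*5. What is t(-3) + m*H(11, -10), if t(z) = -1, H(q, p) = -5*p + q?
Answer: 3659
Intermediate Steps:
H(q, p) = q - 5*p
m = 60 (m = 12*5 = 60)
t(-3) + m*H(11, -10) = -1 + 60*(11 - 5*(-10)) = -1 + 60*(11 + 50) = -1 + 60*61 = -1 + 3660 = 3659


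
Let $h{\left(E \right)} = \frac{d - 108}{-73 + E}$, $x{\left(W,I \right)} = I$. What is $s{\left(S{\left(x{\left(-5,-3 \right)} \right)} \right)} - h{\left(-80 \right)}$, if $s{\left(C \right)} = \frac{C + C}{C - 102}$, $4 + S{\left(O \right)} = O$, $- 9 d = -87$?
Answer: $- \frac{25729}{50031} \approx -0.51426$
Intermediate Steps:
$d = \frac{29}{3}$ ($d = \left(- \frac{1}{9}\right) \left(-87\right) = \frac{29}{3} \approx 9.6667$)
$S{\left(O \right)} = -4 + O$
$s{\left(C \right)} = \frac{2 C}{-102 + C}$
$h{\left(E \right)} = - \frac{295}{3 \left(-73 + E\right)}$ ($h{\left(E \right)} = \frac{\frac{29}{3} - 108}{-73 + E} = - \frac{295}{3 \left(-73 + E\right)}$)
$s{\left(S{\left(x{\left(-5,-3 \right)} \right)} \right)} - h{\left(-80 \right)} = \frac{2 \left(-4 - 3\right)}{-102 - 7} - - \frac{295}{-219 + 3 \left(-80\right)} = 2 \left(-7\right) \frac{1}{-102 - 7} - - \frac{295}{-219 - 240} = 2 \left(-7\right) \frac{1}{-109} - - \frac{295}{-459} = 2 \left(-7\right) \left(- \frac{1}{109}\right) - \left(-295\right) \left(- \frac{1}{459}\right) = \frac{14}{109} - \frac{295}{459} = - \frac{25729}{50031}$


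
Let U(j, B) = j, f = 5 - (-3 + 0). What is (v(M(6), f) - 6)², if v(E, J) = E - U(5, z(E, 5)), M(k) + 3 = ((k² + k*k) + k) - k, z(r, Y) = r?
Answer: 3364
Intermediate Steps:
f = 8 (f = 5 - 1*(-3) = 5 + 3 = 8)
M(k) = -3 + 2*k² (M(k) = -3 + (((k² + k*k) + k) - k) = -3 + (((k² + k²) + k) - k) = -3 + ((2*k² + k) - k) = -3 + ((k + 2*k²) - k) = -3 + 2*k²)
v(E, J) = -5 + E (v(E, J) = E - 1*5 = E - 5 = -5 + E)
(v(M(6), f) - 6)² = ((-5 + (-3 + 2*6²)) - 6)² = ((-5 + (-3 + 2*36)) - 6)² = ((-5 + (-3 + 72)) - 6)² = ((-5 + 69) - 6)² = (64 - 6)² = 58² = 3364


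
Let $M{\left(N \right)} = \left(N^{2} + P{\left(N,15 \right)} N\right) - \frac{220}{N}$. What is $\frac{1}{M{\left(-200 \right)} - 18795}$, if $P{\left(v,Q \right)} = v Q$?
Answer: $\frac{10}{6212061} \approx 1.6098 \cdot 10^{-6}$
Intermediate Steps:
$P{\left(v,Q \right)} = Q v$
$M{\left(N \right)} = - \frac{220}{N} + 16 N^{2}$ ($M{\left(N \right)} = \left(N^{2} + 15 N N\right) - \frac{220}{N} = \left(N^{2} + 15 N^{2}\right) - \frac{220}{N} = 16 N^{2} - \frac{220}{N} = - \frac{220}{N} + 16 N^{2}$)
$\frac{1}{M{\left(-200 \right)} - 18795} = \frac{1}{\frac{4 \left(-55 + 4 \left(-200\right)^{3}\right)}{-200} - 18795} = \frac{1}{4 \left(- \frac{1}{200}\right) \left(-55 + 4 \left(-8000000\right)\right) - 18795} = \frac{1}{4 \left(- \frac{1}{200}\right) \left(-55 - 32000000\right) - 18795} = \frac{1}{4 \left(- \frac{1}{200}\right) \left(-32000055\right) - 18795} = \frac{1}{\frac{6400011}{10} - 18795} = \frac{1}{\frac{6212061}{10}} = \frac{10}{6212061}$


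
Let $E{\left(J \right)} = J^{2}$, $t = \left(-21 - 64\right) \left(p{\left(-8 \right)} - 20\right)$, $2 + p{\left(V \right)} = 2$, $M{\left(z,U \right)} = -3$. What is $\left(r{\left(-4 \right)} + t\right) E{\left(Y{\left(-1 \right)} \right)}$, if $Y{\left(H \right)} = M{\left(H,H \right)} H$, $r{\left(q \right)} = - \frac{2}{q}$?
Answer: $\frac{30609}{2} \approx 15305.0$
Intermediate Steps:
$p{\left(V \right)} = 0$ ($p{\left(V \right)} = -2 + 2 = 0$)
$Y{\left(H \right)} = - 3 H$
$t = 1700$ ($t = \left(-21 - 64\right) \left(0 - 20\right) = \left(-85\right) \left(-20\right) = 1700$)
$\left(r{\left(-4 \right)} + t\right) E{\left(Y{\left(-1 \right)} \right)} = \left(- \frac{2}{-4} + 1700\right) \left(\left(-3\right) \left(-1\right)\right)^{2} = \left(\left(-2\right) \left(- \frac{1}{4}\right) + 1700\right) 3^{2} = \left(\frac{1}{2} + 1700\right) 9 = \frac{3401}{2} \cdot 9 = \frac{30609}{2}$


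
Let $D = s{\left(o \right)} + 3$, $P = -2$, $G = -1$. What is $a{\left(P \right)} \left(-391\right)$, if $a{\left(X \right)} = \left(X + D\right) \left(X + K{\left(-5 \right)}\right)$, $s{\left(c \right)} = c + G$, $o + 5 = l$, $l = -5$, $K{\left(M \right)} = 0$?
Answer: $-7820$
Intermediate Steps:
$o = -10$ ($o = -5 - 5 = -10$)
$s{\left(c \right)} = -1 + c$ ($s{\left(c \right)} = c - 1 = -1 + c$)
$D = -8$ ($D = \left(-1 - 10\right) + 3 = -11 + 3 = -8$)
$a{\left(X \right)} = X \left(-8 + X\right)$ ($a{\left(X \right)} = \left(X - 8\right) \left(X + 0\right) = \left(-8 + X\right) X = X \left(-8 + X\right)$)
$a{\left(P \right)} \left(-391\right) = - 2 \left(-8 - 2\right) \left(-391\right) = \left(-2\right) \left(-10\right) \left(-391\right) = 20 \left(-391\right) = -7820$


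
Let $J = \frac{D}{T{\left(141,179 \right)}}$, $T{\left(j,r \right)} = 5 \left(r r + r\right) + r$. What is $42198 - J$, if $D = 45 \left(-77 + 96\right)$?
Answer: $\frac{6805650387}{161279} \approx 42198.0$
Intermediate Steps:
$T{\left(j,r \right)} = 5 r^{2} + 6 r$ ($T{\left(j,r \right)} = 5 \left(r^{2} + r\right) + r = 5 \left(r + r^{2}\right) + r = \left(5 r + 5 r^{2}\right) + r = 5 r^{2} + 6 r$)
$D = 855$ ($D = 45 \cdot 19 = 855$)
$J = \frac{855}{161279}$ ($J = \frac{855}{179 \left(6 + 5 \cdot 179\right)} = \frac{855}{179 \left(6 + 895\right)} = \frac{855}{179 \cdot 901} = \frac{855}{161279} \approx 0.0053014$)
$42198 - J = 42198 - \frac{855}{161279} = \frac{6805650387}{161279}$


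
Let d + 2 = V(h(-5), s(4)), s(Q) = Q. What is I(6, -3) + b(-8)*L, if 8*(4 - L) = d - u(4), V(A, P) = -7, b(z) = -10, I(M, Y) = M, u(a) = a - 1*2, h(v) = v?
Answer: -191/4 ≈ -47.750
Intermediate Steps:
u(a) = -2 + a (u(a) = a - 2 = -2 + a)
d = -9 (d = -2 - 7 = -9)
L = 43/8 (L = 4 - (-9 - (-2 + 4))/8 = 4 - (-9 - 1*2)/8 = 4 - (-9 - 2)/8 = 4 - ⅛*(-11) = 4 + 11/8 = 43/8 ≈ 5.3750)
I(6, -3) + b(-8)*L = 6 - 10*43/8 = 6 - 215/4 = -191/4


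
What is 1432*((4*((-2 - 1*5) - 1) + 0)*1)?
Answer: -45824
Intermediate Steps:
1432*((4*((-2 - 1*5) - 1) + 0)*1) = 1432*((4*((-2 - 5) - 1) + 0)*1) = 1432*((4*(-7 - 1) + 0)*1) = 1432*((4*(-8) + 0)*1) = 1432*((-32 + 0)*1) = 1432*(-32*1) = 1432*(-32) = -45824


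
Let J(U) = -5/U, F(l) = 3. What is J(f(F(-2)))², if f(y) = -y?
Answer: 25/9 ≈ 2.7778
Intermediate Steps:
J(f(F(-2)))² = (-5/((-1*3)))² = (-5/(-3))² = (-5*(-⅓))² = (5/3)² = 25/9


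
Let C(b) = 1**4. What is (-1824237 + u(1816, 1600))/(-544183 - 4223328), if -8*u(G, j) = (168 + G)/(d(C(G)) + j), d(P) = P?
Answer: 2920603685/7632785111 ≈ 0.38264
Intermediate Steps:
C(b) = 1
u(G, j) = -(168 + G)/(8*(1 + j))
(-1824237 + u(1816, 1600))/(-544183 - 4223328) = (-1824237 + (-168 - 1*1816)/(8*(1 + 1600)))/(-544183 - 4223328) = (-1824237 + (1/8)*(-168 - 1816)/1601)/(-4767511) = (-1824237 + (1/8)*(1/1601)*(-1984))*(-1/4767511) = (-1824237 - 248/1601)*(-1/4767511) = -2920603685/1601*(-1/4767511) = 2920603685/7632785111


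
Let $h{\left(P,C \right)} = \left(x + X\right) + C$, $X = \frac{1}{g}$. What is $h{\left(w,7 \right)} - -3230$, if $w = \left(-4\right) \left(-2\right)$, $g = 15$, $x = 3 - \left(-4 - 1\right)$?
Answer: $\frac{48676}{15} \approx 3245.1$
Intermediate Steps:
$x = 8$ ($x = 3 - -5 = 3 + 5 = 8$)
$X = \frac{1}{15} \approx 0.066667$
$w = 8$
$h{\left(P,C \right)} = \frac{121}{15} + C$ ($h{\left(P,C \right)} = \left(8 + \frac{1}{15}\right) + C = \frac{121}{15} + C$)
$h{\left(w,7 \right)} - -3230 = \left(\frac{121}{15} + 7\right) - -3230 = \frac{226}{15} + 3230 = \frac{48676}{15}$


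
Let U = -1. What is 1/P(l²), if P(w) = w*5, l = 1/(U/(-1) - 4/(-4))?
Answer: ⅘ ≈ 0.80000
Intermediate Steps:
l = ½ (l = 1/(-1/(-1) - 4/(-4)) = 1/(-1*(-1) - 4*(-¼)) = 1/(1 + 1) = 1/2 = 1*(½) = ½ ≈ 0.50000)
P(w) = 5*w
1/P(l²) = 1/(5*(½)²) = 1/(5*(¼)) = 1/(5/4) = ⅘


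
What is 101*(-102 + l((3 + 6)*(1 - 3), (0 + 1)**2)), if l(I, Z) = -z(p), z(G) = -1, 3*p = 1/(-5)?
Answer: -10201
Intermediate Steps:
p = -1/15 (p = (1/(-5))/3 = (1*(-1/5))/3 = (1/3)*(-1/5) = -1/15 ≈ -0.066667)
l(I, Z) = 1 (l(I, Z) = -1*(-1) = 1)
101*(-102 + l((3 + 6)*(1 - 3), (0 + 1)**2)) = 101*(-102 + 1) = 101*(-101) = -10201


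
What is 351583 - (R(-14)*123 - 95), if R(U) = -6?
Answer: 352416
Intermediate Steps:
351583 - (R(-14)*123 - 95) = 351583 - (-6*123 - 95) = 351583 - (-738 - 95) = 351583 - 1*(-833) = 351583 + 833 = 352416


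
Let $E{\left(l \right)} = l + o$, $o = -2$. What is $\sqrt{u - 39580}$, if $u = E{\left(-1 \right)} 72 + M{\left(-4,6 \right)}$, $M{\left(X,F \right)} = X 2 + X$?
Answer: $8 i \sqrt{622} \approx 199.52 i$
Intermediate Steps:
$E{\left(l \right)} = -2 + l$ ($E{\left(l \right)} = l - 2 = -2 + l$)
$M{\left(X,F \right)} = 3 X$ ($M{\left(X,F \right)} = 2 X + X = 3 X$)
$u = -228$ ($u = \left(-2 - 1\right) 72 + 3 \left(-4\right) = \left(-3\right) 72 - 12 = -216 - 12 = -228$)
$\sqrt{u - 39580} = \sqrt{-228 - 39580} = \sqrt{-39808} = 8 i \sqrt{622}$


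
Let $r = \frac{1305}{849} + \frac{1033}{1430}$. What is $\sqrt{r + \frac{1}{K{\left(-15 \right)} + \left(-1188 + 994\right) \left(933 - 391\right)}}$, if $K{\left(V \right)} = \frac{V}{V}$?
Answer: $\frac{\sqrt{454572229716026532110}}{14183979810} \approx 1.5032$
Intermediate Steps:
$K{\left(V \right)} = 1$
$r = \frac{914389}{404690}$ ($r = 1305 \cdot \frac{1}{849} + 1033 \cdot \frac{1}{1430} = \frac{435}{283} + \frac{1033}{1430} = \frac{914389}{404690} \approx 2.2595$)
$\sqrt{r + \frac{1}{K{\left(-15 \right)} + \left(-1188 + 994\right) \left(933 - 391\right)}} = \sqrt{\frac{914389}{404690} + \frac{1}{1 + \left(-1188 + 994\right) \left(933 - 391\right)}} = \sqrt{\frac{914389}{404690} + \frac{1}{1 - 105148}} = \sqrt{\frac{914389}{404690} + \frac{1}{-105147}} = \sqrt{\frac{914389}{404690} - \frac{1}{105147}} = \sqrt{\frac{96144855493}{42551939430}} = \frac{\sqrt{454572229716026532110}}{14183979810}$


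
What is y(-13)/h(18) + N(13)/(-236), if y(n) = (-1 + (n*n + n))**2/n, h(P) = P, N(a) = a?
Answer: -2836471/27612 ≈ -102.73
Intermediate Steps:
y(n) = (-1 + n + n**2)**2/n (y(n) = (-1 + (n**2 + n))**2/n = (-1 + (n + n**2))**2/n = (-1 + n + n**2)**2/n)
y(-13)/h(18) + N(13)/(-236) = ((-1 - 13 + (-13)**2)**2/(-13))/18 + 13/(-236) = -(-1 - 13 + 169)**2/13*(1/18) + 13*(-1/236) = -1/13*155**2*(1/18) - 13/236 = -1/13*24025*(1/18) - 13/236 = -24025/13*1/18 - 13/236 = -24025/234 - 13/236 = -2836471/27612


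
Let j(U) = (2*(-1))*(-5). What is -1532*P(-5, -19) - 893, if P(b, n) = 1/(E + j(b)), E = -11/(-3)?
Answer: -41209/41 ≈ -1005.1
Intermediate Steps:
j(U) = 10 (j(U) = -2*(-5) = 10)
E = 11/3 (E = -11*(-⅓) = 11/3 ≈ 3.6667)
P(b, n) = 3/41 (P(b, n) = 1/(11/3 + 10) = 1/(41/3) = 3/41)
-1532*P(-5, -19) - 893 = -1532*3/41 - 893 = -4596/41 - 893 = -41209/41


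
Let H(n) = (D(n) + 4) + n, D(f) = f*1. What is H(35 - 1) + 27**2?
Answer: 801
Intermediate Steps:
D(f) = f
H(n) = 4 + 2*n (H(n) = (n + 4) + n = (4 + n) + n = 4 + 2*n)
H(35 - 1) + 27**2 = (4 + 2*(35 - 1)) + 27**2 = (4 + 2*34) + 729 = (4 + 68) + 729 = 72 + 729 = 801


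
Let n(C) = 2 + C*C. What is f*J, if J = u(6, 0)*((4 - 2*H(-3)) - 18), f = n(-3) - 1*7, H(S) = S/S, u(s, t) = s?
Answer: -384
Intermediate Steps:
H(S) = 1
n(C) = 2 + C**2
f = 4 (f = (2 + (-3)**2) - 1*7 = (2 + 9) - 7 = 11 - 7 = 4)
J = -96 (J = 6*((4 - 2*1) - 18) = 6*((4 - 2) - 18) = 6*(2 - 18) = 6*(-16) = -96)
f*J = 4*(-96) = -384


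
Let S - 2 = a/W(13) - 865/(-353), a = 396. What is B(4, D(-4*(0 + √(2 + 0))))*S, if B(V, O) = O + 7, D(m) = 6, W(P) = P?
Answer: 160211/353 ≈ 453.86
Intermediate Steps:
S = 160211/4589 (S = 2 + (396/13 - 865/(-353)) = 2 + (396*(1/13) - 865*(-1/353)) = 2 + (396/13 + 865/353) = 2 + 151033/4589 = 160211/4589 ≈ 34.912)
B(V, O) = 7 + O
B(4, D(-4*(0 + √(2 + 0))))*S = (7 + 6)*(160211/4589) = 13*(160211/4589) = 160211/353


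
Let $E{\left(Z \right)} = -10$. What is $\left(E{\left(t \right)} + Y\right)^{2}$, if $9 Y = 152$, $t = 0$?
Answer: $\frac{3844}{81} \approx 47.457$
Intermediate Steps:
$Y = \frac{152}{9}$ ($Y = \frac{1}{9} \cdot 152 = \frac{152}{9} \approx 16.889$)
$\left(E{\left(t \right)} + Y\right)^{2} = \left(-10 + \frac{152}{9}\right)^{2} = \left(\frac{62}{9}\right)^{2} = \frac{3844}{81}$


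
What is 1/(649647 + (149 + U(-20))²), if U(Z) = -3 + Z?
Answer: 1/665523 ≈ 1.5026e-6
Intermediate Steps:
1/(649647 + (149 + U(-20))²) = 1/(649647 + (149 + (-3 - 20))²) = 1/(649647 + (149 - 23)²) = 1/(649647 + 126²) = 1/(649647 + 15876) = 1/665523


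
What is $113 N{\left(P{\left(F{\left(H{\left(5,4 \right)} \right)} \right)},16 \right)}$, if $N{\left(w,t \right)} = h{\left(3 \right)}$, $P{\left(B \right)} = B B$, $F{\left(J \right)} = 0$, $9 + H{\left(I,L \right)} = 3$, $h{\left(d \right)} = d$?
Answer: $339$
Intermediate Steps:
$H{\left(I,L \right)} = -6$ ($H{\left(I,L \right)} = -9 + 3 = -6$)
$P{\left(B \right)} = B^{2}$
$N{\left(w,t \right)} = 3$
$113 N{\left(P{\left(F{\left(H{\left(5,4 \right)} \right)} \right)},16 \right)} = 113 \cdot 3 = 339$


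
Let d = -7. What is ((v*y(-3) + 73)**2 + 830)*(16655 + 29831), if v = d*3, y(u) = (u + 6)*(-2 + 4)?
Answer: 169162554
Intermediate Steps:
y(u) = 12 + 2*u (y(u) = (6 + u)*2 = 12 + 2*u)
v = -21 (v = -7*3 = -21)
((v*y(-3) + 73)**2 + 830)*(16655 + 29831) = ((-21*(12 + 2*(-3)) + 73)**2 + 830)*(16655 + 29831) = ((-21*(12 - 6) + 73)**2 + 830)*46486 = ((-21*6 + 73)**2 + 830)*46486 = ((-126 + 73)**2 + 830)*46486 = ((-53)**2 + 830)*46486 = (2809 + 830)*46486 = 3639*46486 = 169162554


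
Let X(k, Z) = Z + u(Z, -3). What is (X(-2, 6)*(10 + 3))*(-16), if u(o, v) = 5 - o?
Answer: -1040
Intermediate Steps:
X(k, Z) = 5 (X(k, Z) = Z + (5 - Z) = 5)
(X(-2, 6)*(10 + 3))*(-16) = (5*(10 + 3))*(-16) = (5*13)*(-16) = 65*(-16) = -1040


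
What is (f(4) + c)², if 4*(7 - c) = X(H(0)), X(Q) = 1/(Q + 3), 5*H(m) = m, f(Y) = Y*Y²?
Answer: 724201/144 ≈ 5029.2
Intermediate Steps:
f(Y) = Y³
H(m) = m/5
X(Q) = 1/(3 + Q)
c = 83/12 (c = 7 - 1/(4*(3 + (⅕)*0)) = 7 - 1/(4*(3 + 0)) = 7 - ¼/3 = 7 - ¼*⅓ = 7 - 1/12 = 83/12 ≈ 6.9167)
(f(4) + c)² = (4³ + 83/12)² = (64 + 83/12)² = (851/12)² = 724201/144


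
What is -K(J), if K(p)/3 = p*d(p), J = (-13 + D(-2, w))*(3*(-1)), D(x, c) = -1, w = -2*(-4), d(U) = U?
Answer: -5292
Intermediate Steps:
w = 8
J = 42 (J = (-13 - 1)*(3*(-1)) = -14*(-3) = 42)
K(p) = 3*p² (K(p) = 3*(p*p) = 3*p²)
-K(J) = -3*42² = -3*1764 = -1*5292 = -5292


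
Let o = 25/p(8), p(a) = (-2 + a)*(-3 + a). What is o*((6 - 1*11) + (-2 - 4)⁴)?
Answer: 6455/6 ≈ 1075.8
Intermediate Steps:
p(a) = (-3 + a)*(-2 + a)
o = ⅚ (o = 25/(6 + 8² - 5*8) = 25/(6 + 64 - 40) = 25/30 = 25*(1/30) = ⅚ ≈ 0.83333)
o*((6 - 1*11) + (-2 - 4)⁴) = 5*((6 - 1*11) + (-2 - 4)⁴)/6 = 5*((6 - 11) + (-6)⁴)/6 = 5*(-5 + 1296)/6 = (⅚)*1291 = 6455/6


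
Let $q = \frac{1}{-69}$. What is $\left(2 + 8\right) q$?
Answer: $- \frac{10}{69} \approx -0.14493$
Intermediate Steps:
$q = - \frac{1}{69} \approx -0.014493$
$\left(2 + 8\right) q = \left(2 + 8\right) \left(- \frac{1}{69}\right) = 10 \left(- \frac{1}{69}\right) = - \frac{10}{69}$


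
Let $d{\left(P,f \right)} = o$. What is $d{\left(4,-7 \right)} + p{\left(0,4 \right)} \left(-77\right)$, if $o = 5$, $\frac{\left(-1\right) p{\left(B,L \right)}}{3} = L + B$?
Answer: $929$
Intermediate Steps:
$p{\left(B,L \right)} = - 3 B - 3 L$ ($p{\left(B,L \right)} = - 3 \left(L + B\right) = - 3 \left(B + L\right) = - 3 B - 3 L$)
$d{\left(P,f \right)} = 5$
$d{\left(4,-7 \right)} + p{\left(0,4 \right)} \left(-77\right) = 5 + \left(\left(-3\right) 0 - 12\right) \left(-77\right) = 5 + \left(0 - 12\right) \left(-77\right) = 5 - -924 = 5 + 924 = 929$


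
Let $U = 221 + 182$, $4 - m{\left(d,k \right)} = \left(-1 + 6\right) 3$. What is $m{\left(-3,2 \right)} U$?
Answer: $-4433$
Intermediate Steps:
$m{\left(d,k \right)} = -11$ ($m{\left(d,k \right)} = 4 - \left(-1 + 6\right) 3 = 4 - 5 \cdot 3 = 4 - 15 = -11$)
$U = 403$
$m{\left(-3,2 \right)} U = \left(-11\right) 403 = -4433$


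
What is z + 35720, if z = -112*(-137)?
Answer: 51064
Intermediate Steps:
z = 15344
z + 35720 = 15344 + 35720 = 51064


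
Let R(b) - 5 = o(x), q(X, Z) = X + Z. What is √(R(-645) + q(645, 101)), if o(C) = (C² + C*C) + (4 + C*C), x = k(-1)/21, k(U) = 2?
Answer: √332967/21 ≈ 27.478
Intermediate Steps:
x = 2/21 ≈ 0.095238
o(C) = 4 + 3*C² (o(C) = (C² + C²) + (4 + C²) = 2*C² + (4 + C²) = 4 + 3*C²)
R(b) = 1327/147 (R(b) = 5 + (4 + 3*(2/21)²) = 5 + (4 + 3*(4/441)) = 5 + (4 + 4/147) = 5 + 592/147 = 1327/147)
√(R(-645) + q(645, 101)) = √(1327/147 + (645 + 101)) = √(1327/147 + 746) = √(110989/147) = √332967/21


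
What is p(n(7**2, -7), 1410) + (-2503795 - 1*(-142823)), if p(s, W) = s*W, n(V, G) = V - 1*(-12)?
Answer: -2274962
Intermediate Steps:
n(V, G) = 12 + V (n(V, G) = V + 12 = 12 + V)
p(s, W) = W*s
p(n(7**2, -7), 1410) + (-2503795 - 1*(-142823)) = 1410*(12 + 7**2) + (-2503795 - 1*(-142823)) = 1410*(12 + 49) + (-2503795 + 142823) = 1410*61 - 2360972 = 86010 - 2360972 = -2274962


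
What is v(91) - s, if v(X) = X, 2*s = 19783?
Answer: -19601/2 ≈ -9800.5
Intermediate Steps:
s = 19783/2 (s = (1/2)*19783 = 19783/2 ≈ 9891.5)
v(91) - s = 91 - 1*19783/2 = 91 - 19783/2 = -19601/2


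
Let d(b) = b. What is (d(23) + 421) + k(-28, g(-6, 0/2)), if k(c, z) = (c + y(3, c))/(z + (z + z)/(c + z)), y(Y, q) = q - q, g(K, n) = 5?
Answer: 6568/15 ≈ 437.87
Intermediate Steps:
y(Y, q) = 0
k(c, z) = c/(z + 2*z/(c + z)) (k(c, z) = (c + 0)/(z + (z + z)/(c + z)) = c/(z + (2*z)/(c + z)) = c/(z + 2*z/(c + z)))
(d(23) + 421) + k(-28, g(-6, 0/2)) = (23 + 421) - 28*(-28 + 5)/(5*(2 - 28 + 5)) = 444 - 28*⅕*(-23)/(-21) = 444 - 28*⅕*(-1/21)*(-23) = 444 - 92/15 = 6568/15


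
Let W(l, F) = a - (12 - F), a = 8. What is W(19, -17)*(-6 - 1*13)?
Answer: 399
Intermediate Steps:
W(l, F) = -4 + F (W(l, F) = 8 - (12 - F) = 8 + (-12 + F) = -4 + F)
W(19, -17)*(-6 - 1*13) = (-4 - 17)*(-6 - 1*13) = -21*(-6 - 13) = -21*(-19) = 399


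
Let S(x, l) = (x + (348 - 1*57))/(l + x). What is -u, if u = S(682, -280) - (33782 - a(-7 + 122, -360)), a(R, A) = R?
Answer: 13533161/402 ≈ 33665.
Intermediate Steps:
S(x, l) = (291 + x)/(l + x) (S(x, l) = (x + (348 - 57))/(l + x) = (x + 291)/(l + x) = (291 + x)/(l + x))
u = -13533161/402 (u = (291 + 682)/(-280 + 682) - (33782 - (-7 + 122)) = 973/402 - (33782 - 1*115) = (1/402)*973 - (33782 - 115) = 973/402 - 1*33667 = 973/402 - 33667 = -13533161/402 ≈ -33665.)
-u = -1*(-13533161/402) = 13533161/402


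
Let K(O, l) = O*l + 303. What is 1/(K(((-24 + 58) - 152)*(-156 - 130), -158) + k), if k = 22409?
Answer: -1/5309472 ≈ -1.8834e-7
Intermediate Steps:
K(O, l) = 303 + O*l
1/(K(((-24 + 58) - 152)*(-156 - 130), -158) + k) = 1/((303 + (((-24 + 58) - 152)*(-156 - 130))*(-158)) + 22409) = 1/((303 + ((34 - 152)*(-286))*(-158)) + 22409) = 1/((303 - 118*(-286)*(-158)) + 22409) = 1/((303 + 33748*(-158)) + 22409) = 1/((303 - 5332184) + 22409) = 1/(-5331881 + 22409) = 1/(-5309472) = -1/5309472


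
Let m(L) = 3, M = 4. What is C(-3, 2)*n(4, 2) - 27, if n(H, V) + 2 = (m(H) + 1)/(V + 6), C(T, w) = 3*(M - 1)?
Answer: -81/2 ≈ -40.500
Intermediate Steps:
C(T, w) = 9 (C(T, w) = 3*(4 - 1) = 3*3 = 9)
n(H, V) = -2 + 4/(6 + V) (n(H, V) = -2 + (3 + 1)/(V + 6) = -2 + 4/(6 + V))
C(-3, 2)*n(4, 2) - 27 = 9*(2*(-4 - 1*2)/(6 + 2)) - 27 = 9*(2*(-4 - 2)/8) - 27 = 9*(2*(⅛)*(-6)) - 27 = 9*(-3/2) - 27 = -27/2 - 27 = -81/2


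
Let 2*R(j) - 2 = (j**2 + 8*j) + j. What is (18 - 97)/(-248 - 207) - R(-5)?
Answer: 4174/455 ≈ 9.1736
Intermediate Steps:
R(j) = 1 + j**2/2 + 9*j/2 (R(j) = 1 + ((j**2 + 8*j) + j)/2 = 1 + (j**2 + 9*j)/2 = 1 + (j**2/2 + 9*j/2) = 1 + j**2/2 + 9*j/2)
(18 - 97)/(-248 - 207) - R(-5) = (18 - 97)/(-248 - 207) - (1 + (1/2)*(-5)**2 + (9/2)*(-5)) = -79/(-455) - (1 + (1/2)*25 - 45/2) = -79*(-1/455) - (1 + 25/2 - 45/2) = 79/455 - 1*(-9) = 79/455 + 9 = 4174/455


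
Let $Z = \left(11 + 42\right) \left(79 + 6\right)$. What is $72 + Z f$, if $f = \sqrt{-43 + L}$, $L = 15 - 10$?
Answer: $72 + 4505 i \sqrt{38} \approx 72.0 + 27771.0 i$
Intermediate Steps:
$L = 5$ ($L = 15 - 10 = 5$)
$Z = 4505$ ($Z = 53 \cdot 85 = 4505$)
$f = i \sqrt{38}$ ($f = \sqrt{-43 + 5} = \sqrt{-38} = i \sqrt{38} \approx 6.1644 i$)
$72 + Z f = 72 + 4505 i \sqrt{38}$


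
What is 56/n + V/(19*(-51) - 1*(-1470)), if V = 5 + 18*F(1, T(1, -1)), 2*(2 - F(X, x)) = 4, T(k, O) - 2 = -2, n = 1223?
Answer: 34171/612723 ≈ 0.055769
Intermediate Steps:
T(k, O) = 0 (T(k, O) = 2 - 2 = 0)
F(X, x) = 0 (F(X, x) = 2 - 1/2*4 = 2 - 2 = 0)
V = 5 (V = 5 + 18*0 = 5 + 0 = 5)
56/n + V/(19*(-51) - 1*(-1470)) = 56/1223 + 5/(19*(-51) - 1*(-1470)) = 56*(1/1223) + 5/(-969 + 1470) = 56/1223 + 5/501 = 34171/612723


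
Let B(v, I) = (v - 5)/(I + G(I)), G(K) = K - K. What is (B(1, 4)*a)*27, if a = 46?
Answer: -1242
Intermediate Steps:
G(K) = 0
B(v, I) = (-5 + v)/I (B(v, I) = (v - 5)/(I + 0) = (-5 + v)/I)
(B(1, 4)*a)*27 = (((-5 + 1)/4)*46)*27 = (((¼)*(-4))*46)*27 = -1*46*27 = -46*27 = -1242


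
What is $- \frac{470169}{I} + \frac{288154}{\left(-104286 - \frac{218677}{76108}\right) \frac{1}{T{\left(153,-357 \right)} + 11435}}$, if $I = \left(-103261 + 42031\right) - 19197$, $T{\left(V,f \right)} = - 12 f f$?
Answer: $\frac{52498341737417784527}{12516992100005} \approx 4.1942 \cdot 10^{6}$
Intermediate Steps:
$T{\left(V,f \right)} = - 12 f^{2}$
$I = -80427$ ($I = -61230 - 19197 = -80427$)
$- \frac{470169}{I} + \frac{288154}{\left(-104286 - \frac{218677}{76108}\right) \frac{1}{T{\left(153,-357 \right)} + 11435}} = - \frac{470169}{-80427} + \frac{288154}{\left(-104286 - \frac{218677}{76108}\right) \frac{1}{- 12 \left(-357\right)^{2} + 11435}} = \left(-470169\right) \left(- \frac{1}{80427}\right) + \frac{288154}{\left(-104286 - \frac{218677}{76108}\right) \frac{1}{\left(-12\right) 127449 + 11435}} = \frac{9219}{1577} + \frac{288154}{\left(-104286 - \frac{218677}{76108}\right) \frac{1}{-1529388 + 11435}} = \frac{9219}{1577} + \frac{288154}{\left(- \frac{7937217565}{76108}\right) \frac{1}{-1517953}} = \frac{9219}{1577} + \frac{288154}{\left(- \frac{7937217565}{76108}\right) \left(- \frac{1}{1517953}\right)} = \frac{9219}{1577} + \frac{288154}{\frac{7937217565}{115528366924}} = \frac{9219}{1577} + 288154 \cdot \frac{115528366924}{7937217565} = \frac{9219}{1577} + \frac{33289961042618296}{7937217565} = \frac{52498341737417784527}{12516992100005}$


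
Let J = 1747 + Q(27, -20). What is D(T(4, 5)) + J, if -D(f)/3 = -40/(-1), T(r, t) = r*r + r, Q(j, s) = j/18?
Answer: 3257/2 ≈ 1628.5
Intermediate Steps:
Q(j, s) = j/18 (Q(j, s) = j*(1/18) = j/18)
T(r, t) = r + r**2 (T(r, t) = r**2 + r = r + r**2)
D(f) = -120 (D(f) = -(-120)/(-1) = -(-120)*(-1) = -3*40 = -120)
J = 3497/2 (J = 1747 + (1/18)*27 = 1747 + 3/2 = 3497/2 ≈ 1748.5)
D(T(4, 5)) + J = -120 + 3497/2 = 3257/2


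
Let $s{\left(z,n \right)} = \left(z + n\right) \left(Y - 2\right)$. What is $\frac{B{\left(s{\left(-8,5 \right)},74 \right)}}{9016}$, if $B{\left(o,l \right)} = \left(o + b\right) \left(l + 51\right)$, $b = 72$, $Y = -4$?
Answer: $\frac{5625}{4508} \approx 1.2478$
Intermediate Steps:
$s{\left(z,n \right)} = - 6 n - 6 z$ ($s{\left(z,n \right)} = \left(z + n\right) \left(-4 - 2\right) = \left(n + z\right) \left(-6\right) = - 6 n - 6 z$)
$B{\left(o,l \right)} = \left(51 + l\right) \left(72 + o\right)$ ($B{\left(o,l \right)} = \left(o + 72\right) \left(l + 51\right) = \left(72 + o\right) \left(51 + l\right) = \left(51 + l\right) \left(72 + o\right)$)
$\frac{B{\left(s{\left(-8,5 \right)},74 \right)}}{9016} = \frac{3672 + 51 \left(\left(-6\right) 5 - -48\right) + 72 \cdot 74 + 74 \left(\left(-6\right) 5 - -48\right)}{9016} = \left(3672 + 51 \left(-30 + 48\right) + 5328 + 74 \left(-30 + 48\right)\right) \frac{1}{9016} = \left(3672 + 51 \cdot 18 + 5328 + 74 \cdot 18\right) \frac{1}{9016} = \left(3672 + 918 + 5328 + 1332\right) \frac{1}{9016} = 11250 \cdot \frac{1}{9016} = \frac{5625}{4508}$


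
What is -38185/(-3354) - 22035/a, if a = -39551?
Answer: 1584160325/132654054 ≈ 11.942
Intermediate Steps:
-38185/(-3354) - 22035/a = -38185/(-3354) - 22035/(-39551) = -38185*(-1/3354) - 22035*(-1/39551) = 38185/3354 + 22035/39551 = 1584160325/132654054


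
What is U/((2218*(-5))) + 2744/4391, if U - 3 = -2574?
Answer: 41720221/48696190 ≈ 0.85674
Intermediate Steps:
U = -2571 (U = 3 - 2574 = -2571)
U/((2218*(-5))) + 2744/4391 = -2571/(2218*(-5)) + 2744/4391 = -2571/(-11090) + 2744*(1/4391) = -2571*(-1/11090) + 2744/4391 = 2571/11090 + 2744/4391 = 41720221/48696190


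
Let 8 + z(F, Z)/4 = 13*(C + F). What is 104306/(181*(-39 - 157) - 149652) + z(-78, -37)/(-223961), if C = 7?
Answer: -11335529697/20730726004 ≈ -0.54680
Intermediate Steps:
z(F, Z) = 332 + 52*F (z(F, Z) = -32 + 4*(13*(7 + F)) = -32 + 4*(91 + 13*F) = -32 + (364 + 52*F) = 332 + 52*F)
104306/(181*(-39 - 157) - 149652) + z(-78, -37)/(-223961) = 104306/(181*(-39 - 157) - 149652) + (332 + 52*(-78))/(-223961) = 104306/(181*(-196) - 149652) + (332 - 4056)*(-1/223961) = 104306/(-35476 - 149652) - 3724*(-1/223961) = 104306/(-185128) + 3724/223961 = 104306*(-1/185128) + 3724/223961 = -52153/92564 + 3724/223961 = -11335529697/20730726004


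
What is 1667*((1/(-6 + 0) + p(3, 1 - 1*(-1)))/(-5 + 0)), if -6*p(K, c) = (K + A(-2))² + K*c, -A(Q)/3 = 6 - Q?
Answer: 373408/15 ≈ 24894.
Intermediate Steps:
A(Q) = -18 + 3*Q (A(Q) = -3*(6 - Q) = -18 + 3*Q)
p(K, c) = -(-24 + K)²/6 - K*c/6 (p(K, c) = -((K + (-18 + 3*(-2)))² + K*c)/6 = -((K + (-18 - 6))² + K*c)/6 = -((K - 24)² + K*c)/6 = -((-24 + K)² + K*c)/6 = -(-24 + K)²/6 - K*c/6)
1667*((1/(-6 + 0) + p(3, 1 - 1*(-1)))/(-5 + 0)) = 1667*((1/(-6 + 0) + (-(-24 + 3)²/6 - ⅙*3*(1 - 1*(-1))))/(-5 + 0)) = 1667*((1/(-6) + (-⅙*(-21)² - ⅙*3*(1 + 1)))/(-5)) = 1667*((-⅙ + (-⅙*441 - ⅙*3*2))*(-⅕)) = 1667*((-⅙ + (-147/2 - 1))*(-⅕)) = 1667*((-⅙ - 149/2)*(-⅕)) = 1667*(-224/3*(-⅕)) = 1667*(224/15) = 373408/15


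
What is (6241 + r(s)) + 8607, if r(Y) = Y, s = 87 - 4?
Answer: 14931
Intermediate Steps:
s = 83
(6241 + r(s)) + 8607 = (6241 + 83) + 8607 = 6324 + 8607 = 14931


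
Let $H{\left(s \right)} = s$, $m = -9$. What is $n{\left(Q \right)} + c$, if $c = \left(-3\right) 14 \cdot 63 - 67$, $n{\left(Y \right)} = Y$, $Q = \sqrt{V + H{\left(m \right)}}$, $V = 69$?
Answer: $-2713 + 2 \sqrt{15} \approx -2705.3$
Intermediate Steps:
$Q = 2 \sqrt{15}$ ($Q = \sqrt{69 - 9} = \sqrt{60} = 2 \sqrt{15} \approx 7.746$)
$c = -2713$ ($c = \left(-42\right) 63 - 67 = -2646 - 67 = -2713$)
$n{\left(Q \right)} + c = 2 \sqrt{15} - 2713 = -2713 + 2 \sqrt{15}$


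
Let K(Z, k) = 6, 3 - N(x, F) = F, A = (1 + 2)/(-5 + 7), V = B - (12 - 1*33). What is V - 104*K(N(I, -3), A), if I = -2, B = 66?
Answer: -537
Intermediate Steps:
V = 87 (V = 66 - (12 - 1*33) = 66 - (12 - 33) = 66 - 1*(-21) = 66 + 21 = 87)
A = 3/2 ≈ 1.5000
N(x, F) = 3 - F
V - 104*K(N(I, -3), A) = 87 - 104*6 = 87 - 624 = -537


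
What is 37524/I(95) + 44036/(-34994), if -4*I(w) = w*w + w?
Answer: -58896539/3324430 ≈ -17.716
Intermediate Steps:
I(w) = -w/4 - w²/4 (I(w) = -(w*w + w)/4 = -(w² + w)/4 = -(w + w²)/4 = -w/4 - w²/4)
37524/I(95) + 44036/(-34994) = 37524/((-¼*95*(1 + 95))) + 44036/(-34994) = 37524/((-¼*95*96)) + 44036*(-1/34994) = 37524/(-2280) - 22018/17497 = 37524*(-1/2280) - 22018/17497 = -3127/190 - 22018/17497 = -58896539/3324430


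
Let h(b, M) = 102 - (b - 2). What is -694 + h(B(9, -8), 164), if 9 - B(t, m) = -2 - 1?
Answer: -602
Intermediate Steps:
B(t, m) = 12 (B(t, m) = 9 - (-2 - 1) = 9 - 1*(-3) = 9 + 3 = 12)
h(b, M) = 104 - b (h(b, M) = 102 - (-2 + b) = 102 + (2 - b) = 104 - b)
-694 + h(B(9, -8), 164) = -694 + (104 - 1*12) = -694 + (104 - 12) = -694 + 92 = -602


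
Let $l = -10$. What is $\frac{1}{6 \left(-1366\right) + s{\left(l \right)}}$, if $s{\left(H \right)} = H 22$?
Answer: $- \frac{1}{8416} \approx -0.00011882$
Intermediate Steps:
$s{\left(H \right)} = 22 H$
$\frac{1}{6 \left(-1366\right) + s{\left(l \right)}} = \frac{1}{6 \left(-1366\right) + 22 \left(-10\right)} = \frac{1}{-8196 - 220} = \frac{1}{-8416} = - \frac{1}{8416}$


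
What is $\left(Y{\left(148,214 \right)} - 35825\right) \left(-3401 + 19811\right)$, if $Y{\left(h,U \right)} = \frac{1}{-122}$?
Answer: $- \frac{35861191455}{61} \approx -5.8789 \cdot 10^{8}$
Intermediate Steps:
$Y{\left(h,U \right)} = - \frac{1}{122}$
$\left(Y{\left(148,214 \right)} - 35825\right) \left(-3401 + 19811\right) = \left(- \frac{1}{122} - 35825\right) \left(-3401 + 19811\right) = \left(- \frac{4370651}{122}\right) 16410 = - \frac{35861191455}{61}$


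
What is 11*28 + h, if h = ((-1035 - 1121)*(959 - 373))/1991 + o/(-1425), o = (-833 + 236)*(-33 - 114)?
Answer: -33371093/85975 ≈ -388.15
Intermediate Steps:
o = 87759 (o = -597*(-147) = 87759)
h = -59851393/85975 (h = ((-1035 - 1121)*(959 - 373))/1991 + 87759/(-1425) = -2156*586*(1/1991) + 87759*(-1/1425) = -1263416*1/1991 - 29253/475 = -114856/181 - 29253/475 = -59851393/85975 ≈ -696.15)
11*28 + h = 11*28 - 59851393/85975 = 308 - 59851393/85975 = -33371093/85975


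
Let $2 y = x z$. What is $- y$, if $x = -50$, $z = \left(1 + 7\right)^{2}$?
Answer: $1600$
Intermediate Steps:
$z = 64$ ($z = 8^{2} = 64$)
$y = -1600$ ($y = \frac{\left(-50\right) 64}{2} = \frac{1}{2} \left(-3200\right) = -1600$)
$- y = \left(-1\right) \left(-1600\right) = 1600$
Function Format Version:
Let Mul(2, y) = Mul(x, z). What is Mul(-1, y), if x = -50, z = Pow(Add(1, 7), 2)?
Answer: 1600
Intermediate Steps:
z = 64 (z = Pow(8, 2) = 64)
y = -1600 (y = Mul(Rational(1, 2), Mul(-50, 64)) = Mul(Rational(1, 2), -3200) = -1600)
Mul(-1, y) = Mul(-1, -1600) = 1600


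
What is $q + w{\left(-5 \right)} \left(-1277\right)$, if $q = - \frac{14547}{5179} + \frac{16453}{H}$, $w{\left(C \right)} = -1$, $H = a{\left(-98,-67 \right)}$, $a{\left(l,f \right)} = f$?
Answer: $\frac{356925325}{346993} \approx 1028.6$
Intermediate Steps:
$H = -67$
$q = - \frac{86184736}{346993}$ ($q = - \frac{14547}{5179} + \frac{16453}{-67} = \left(-14547\right) \frac{1}{5179} + 16453 \left(- \frac{1}{67}\right) = - \frac{14547}{5179} - \frac{16453}{67} = - \frac{86184736}{346993} \approx -248.38$)
$q + w{\left(-5 \right)} \left(-1277\right) = - \frac{86184736}{346993} - -1277 = - \frac{86184736}{346993} + 1277 = \frac{356925325}{346993}$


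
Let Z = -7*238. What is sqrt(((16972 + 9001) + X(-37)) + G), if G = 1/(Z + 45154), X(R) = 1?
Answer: sqrt(341126308526)/3624 ≈ 161.16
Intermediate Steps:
Z = -1666
G = 1/43488 (G = 1/(-1666 + 45154) = 1/43488 ≈ 2.2995e-5)
sqrt(((16972 + 9001) + X(-37)) + G) = sqrt(((16972 + 9001) + 1) + 1/43488) = sqrt((25973 + 1) + 1/43488) = sqrt(25974 + 1/43488) = sqrt(1129557313/43488) = sqrt(341126308526)/3624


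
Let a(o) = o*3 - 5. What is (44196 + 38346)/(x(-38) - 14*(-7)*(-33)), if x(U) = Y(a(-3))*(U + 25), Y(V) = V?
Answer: -41271/1526 ≈ -27.045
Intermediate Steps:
a(o) = -5 + 3*o (a(o) = 3*o - 5 = -5 + 3*o)
x(U) = -350 - 14*U (x(U) = (-5 + 3*(-3))*(U + 25) = (-5 - 9)*(25 + U) = -14*(25 + U) = -350 - 14*U)
(44196 + 38346)/(x(-38) - 14*(-7)*(-33)) = (44196 + 38346)/((-350 - 14*(-38)) - 14*(-7)*(-33)) = 82542/((-350 + 532) + 98*(-33)) = 82542/(182 - 3234) = 82542/(-3052) = 82542*(-1/3052) = -41271/1526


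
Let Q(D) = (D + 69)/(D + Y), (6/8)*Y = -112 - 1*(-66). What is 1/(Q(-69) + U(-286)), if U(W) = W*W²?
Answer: -1/23393656 ≈ -4.2747e-8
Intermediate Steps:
Y = -184/3 (Y = 4*(-112 - 1*(-66))/3 = 4*(-112 + 66)/3 = (4/3)*(-46) = -184/3 ≈ -61.333)
Q(D) = (69 + D)/(-184/3 + D) (Q(D) = (D + 69)/(D - 184/3) = (69 + D)/(-184/3 + D))
U(W) = W³
1/(Q(-69) + U(-286)) = 1/(3*(69 - 69)/(-184 + 3*(-69)) + (-286)³) = 1/(3*0/(-184 - 207) - 23393656) = 1/(3*0/(-391) - 23393656) = 1/(3*(-1/391)*0 - 23393656) = 1/(0 - 23393656) = 1/(-23393656) = -1/23393656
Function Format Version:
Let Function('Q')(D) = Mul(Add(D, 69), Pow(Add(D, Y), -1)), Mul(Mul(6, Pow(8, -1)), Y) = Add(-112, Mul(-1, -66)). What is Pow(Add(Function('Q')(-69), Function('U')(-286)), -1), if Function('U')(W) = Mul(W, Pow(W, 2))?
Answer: Rational(-1, 23393656) ≈ -4.2747e-8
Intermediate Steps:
Y = Rational(-184, 3) (Y = Mul(Rational(4, 3), Add(-112, Mul(-1, -66))) = Mul(Rational(4, 3), Add(-112, 66)) = Mul(Rational(4, 3), -46) = Rational(-184, 3) ≈ -61.333)
Function('Q')(D) = Mul(Pow(Add(Rational(-184, 3), D), -1), Add(69, D)) (Function('Q')(D) = Mul(Add(D, 69), Pow(Add(D, Rational(-184, 3)), -1)) = Mul(Add(69, D), Pow(Add(Rational(-184, 3), D), -1)) = Mul(Pow(Add(Rational(-184, 3), D), -1), Add(69, D)))
Function('U')(W) = Pow(W, 3)
Pow(Add(Function('Q')(-69), Function('U')(-286)), -1) = Pow(Add(Mul(3, Pow(Add(-184, Mul(3, -69)), -1), Add(69, -69)), Pow(-286, 3)), -1) = Pow(Add(Mul(3, Pow(Add(-184, -207), -1), 0), -23393656), -1) = Pow(Add(Mul(3, Pow(-391, -1), 0), -23393656), -1) = Pow(Add(Mul(3, Rational(-1, 391), 0), -23393656), -1) = Pow(Add(0, -23393656), -1) = Pow(-23393656, -1) = Rational(-1, 23393656)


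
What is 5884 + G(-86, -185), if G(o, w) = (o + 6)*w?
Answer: 20684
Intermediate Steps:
G(o, w) = w*(6 + o) (G(o, w) = (6 + o)*w = w*(6 + o))
5884 + G(-86, -185) = 5884 - 185*(6 - 86) = 5884 - 185*(-80) = 5884 + 14800 = 20684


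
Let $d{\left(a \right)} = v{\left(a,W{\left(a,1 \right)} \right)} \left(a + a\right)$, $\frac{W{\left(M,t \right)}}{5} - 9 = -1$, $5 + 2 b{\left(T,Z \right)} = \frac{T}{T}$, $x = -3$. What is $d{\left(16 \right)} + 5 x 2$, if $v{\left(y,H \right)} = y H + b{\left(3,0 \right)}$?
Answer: $20386$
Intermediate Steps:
$b{\left(T,Z \right)} = -2$ ($b{\left(T,Z \right)} = - \frac{5}{2} + \frac{T \frac{1}{T}}{2} = - \frac{5}{2} + \frac{1}{2} \cdot 1 = - \frac{5}{2} + \frac{1}{2} = -2$)
$W{\left(M,t \right)} = 40$ ($W{\left(M,t \right)} = 45 + 5 \left(-1\right) = 45 - 5 = 40$)
$v{\left(y,H \right)} = -2 + H y$ ($v{\left(y,H \right)} = y H - 2 = H y - 2 = -2 + H y$)
$d{\left(a \right)} = 2 a \left(-2 + 40 a\right)$ ($d{\left(a \right)} = \left(-2 + 40 a\right) \left(a + a\right) = \left(-2 + 40 a\right) 2 a = 2 a \left(-2 + 40 a\right)$)
$d{\left(16 \right)} + 5 x 2 = 4 \cdot 16 \left(-1 + 20 \cdot 16\right) + 5 \left(-3\right) 2 = 4 \cdot 16 \left(-1 + 320\right) - 30 = 4 \cdot 16 \cdot 319 - 30 = 20416 - 30 = 20386$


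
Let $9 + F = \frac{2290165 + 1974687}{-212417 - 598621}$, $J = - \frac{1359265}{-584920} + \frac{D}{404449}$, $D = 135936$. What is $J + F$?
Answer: $- \frac{222538707707883253}{19186751033562504} \approx -11.599$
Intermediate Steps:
$J = \frac{125853011021}{47314061816}$ ($J = - \frac{1359265}{-584920} + \frac{135936}{404449} = \left(-1359265\right) \left(- \frac{1}{584920}\right) + 135936 \cdot \frac{1}{404449} = \frac{271853}{116984} + \frac{135936}{404449} = \frac{125853011021}{47314061816} \approx 2.66$)
$F = - \frac{5782097}{405519}$ ($F = -9 + \frac{2290165 + 1974687}{-212417 - 598621} = -9 + \frac{4264852}{-811038} = -9 + 4264852 \left(- \frac{1}{811038}\right) = -9 - \frac{2132426}{405519} = - \frac{5782097}{405519} \approx -14.259$)
$J + F = \frac{125853011021}{47314061816} - \frac{5782097}{405519} = - \frac{222538707707883253}{19186751033562504}$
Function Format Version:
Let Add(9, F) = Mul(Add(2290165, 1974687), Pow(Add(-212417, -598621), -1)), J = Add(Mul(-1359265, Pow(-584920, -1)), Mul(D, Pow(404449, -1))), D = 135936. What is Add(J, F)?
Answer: Rational(-222538707707883253, 19186751033562504) ≈ -11.599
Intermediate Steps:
J = Rational(125853011021, 47314061816) (J = Add(Mul(-1359265, Pow(-584920, -1)), Mul(135936, Pow(404449, -1))) = Add(Mul(-1359265, Rational(-1, 584920)), Mul(135936, Rational(1, 404449))) = Add(Rational(271853, 116984), Rational(135936, 404449)) = Rational(125853011021, 47314061816) ≈ 2.6600)
F = Rational(-5782097, 405519) (F = Add(-9, Mul(Add(2290165, 1974687), Pow(Add(-212417, -598621), -1))) = Add(-9, Mul(4264852, Pow(-811038, -1))) = Add(-9, Mul(4264852, Rational(-1, 811038))) = Add(-9, Rational(-2132426, 405519)) = Rational(-5782097, 405519) ≈ -14.259)
Add(J, F) = Add(Rational(125853011021, 47314061816), Rational(-5782097, 405519)) = Rational(-222538707707883253, 19186751033562504)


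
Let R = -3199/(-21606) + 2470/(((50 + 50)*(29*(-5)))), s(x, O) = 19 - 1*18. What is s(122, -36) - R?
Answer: 8006708/7832175 ≈ 1.0223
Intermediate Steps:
s(x, O) = 1 (s(x, O) = 19 - 18 = 1)
R = -174533/7832175 (R = -3199*(-1/21606) + 2470/((100*(-145))) = 3199/21606 + 2470/(-14500) = 3199/21606 + 2470*(-1/14500) = 3199/21606 - 247/1450 = -174533/7832175 ≈ -0.022284)
s(122, -36) - R = 1 - 1*(-174533/7832175) = 1 + 174533/7832175 = 8006708/7832175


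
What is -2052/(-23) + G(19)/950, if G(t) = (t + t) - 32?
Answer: 974769/10925 ≈ 89.224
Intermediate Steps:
G(t) = -32 + 2*t (G(t) = 2*t - 32 = -32 + 2*t)
-2052/(-23) + G(19)/950 = -2052/(-23) + (-32 + 2*19)/950 = -2052*(-1/23) + (-32 + 38)*(1/950) = 2052/23 + 6*(1/950) = 2052/23 + 3/475 = 974769/10925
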